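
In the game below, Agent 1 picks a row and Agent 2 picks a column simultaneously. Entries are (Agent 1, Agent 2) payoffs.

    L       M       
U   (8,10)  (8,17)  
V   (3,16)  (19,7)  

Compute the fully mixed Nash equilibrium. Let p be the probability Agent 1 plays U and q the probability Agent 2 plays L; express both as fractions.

p = 9/16, q = 11/16

In a mixed NE each player is indifferent between their pure strategies, so the opponent's mix sets the indifference.
Agent 2 indifferent between L and M: p·10 + (1−p)·16 = p·17 + (1−p)·7 ⟹ 16 + (-6)p = 7 + 10p ⟹ p = 9/16.
Agent 1 indifferent between U and V: q·8 + (1−q)·8 = q·3 + (1−q)·19 ⟹ 8 + 0q = 19 + (-16)q ⟹ q = 11/16.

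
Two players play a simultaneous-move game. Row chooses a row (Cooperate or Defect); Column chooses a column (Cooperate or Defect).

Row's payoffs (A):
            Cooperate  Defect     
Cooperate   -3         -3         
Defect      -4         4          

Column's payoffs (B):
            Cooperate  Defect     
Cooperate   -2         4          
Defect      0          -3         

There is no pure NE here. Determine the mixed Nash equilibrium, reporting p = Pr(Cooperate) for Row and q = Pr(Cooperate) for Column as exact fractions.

p = 1/3, q = 7/8

In a mixed NE each player is indifferent between their pure strategies, so the opponent's mix sets the indifference.
Column indifferent between Cooperate and Defect: p·(-2) + (1−p)·0 = p·4 + (1−p)·(-3) ⟹ 0 + (-2)p = (-3) + 7p ⟹ p = 1/3.
Row indifferent between Cooperate and Defect: q·(-3) + (1−q)·(-3) = q·(-4) + (1−q)·4 ⟹ (-3) + 0q = 4 + (-8)q ⟹ q = 7/8.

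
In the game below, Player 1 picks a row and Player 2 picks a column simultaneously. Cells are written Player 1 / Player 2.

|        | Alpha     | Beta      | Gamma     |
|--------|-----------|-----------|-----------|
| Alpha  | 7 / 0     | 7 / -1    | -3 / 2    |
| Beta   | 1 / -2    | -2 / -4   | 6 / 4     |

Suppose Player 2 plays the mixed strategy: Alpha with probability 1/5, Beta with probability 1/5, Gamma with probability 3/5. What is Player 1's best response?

Player 1's best reply maximizes expected payoff against the mix.
Alpha: (1/5)·7 + (1/5)·7 + (3/5)·(-3) = 1
Beta: (1/5)·1 + (1/5)·(-2) + (3/5)·6 = 17/5
Highest expected payoff is 17/5, from Beta.

Beta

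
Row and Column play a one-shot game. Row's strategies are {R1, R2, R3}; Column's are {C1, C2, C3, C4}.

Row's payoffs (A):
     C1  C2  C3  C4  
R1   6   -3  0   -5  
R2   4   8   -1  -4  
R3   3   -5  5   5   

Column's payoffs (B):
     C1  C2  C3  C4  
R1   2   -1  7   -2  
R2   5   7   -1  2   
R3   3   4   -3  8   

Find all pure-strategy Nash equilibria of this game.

A profile is a Nash equilibrium when each player is best-responding to the other.
Row's best responses — vs C1: R1 (payoff 6); vs C2: R2 (payoff 8); vs C3: R3 (payoff 5); vs C4: R3 (payoff 5).
Column's best responses — vs R1: C3 (payoff 7); vs R2: C2 (payoff 7); vs R3: C4 (payoff 8).
Mutual best responses occur at (R2, C2) and (R3, C4); at each, neither player gains by switching.

(R2, C2) and (R3, C4)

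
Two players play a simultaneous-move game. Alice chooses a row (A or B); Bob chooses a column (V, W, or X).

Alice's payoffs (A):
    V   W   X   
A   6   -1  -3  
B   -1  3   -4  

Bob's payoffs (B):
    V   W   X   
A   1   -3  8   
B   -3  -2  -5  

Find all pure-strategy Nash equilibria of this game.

A profile is a Nash equilibrium when each player is best-responding to the other.
Alice's best responses — vs V: A (payoff 6); vs W: B (payoff 3); vs X: A (payoff -3).
Bob's best responses — vs A: X (payoff 8); vs B: W (payoff -2).
Mutual best responses occur at (A, X) and (B, W); at each, neither player gains by switching.

(A, X) and (B, W)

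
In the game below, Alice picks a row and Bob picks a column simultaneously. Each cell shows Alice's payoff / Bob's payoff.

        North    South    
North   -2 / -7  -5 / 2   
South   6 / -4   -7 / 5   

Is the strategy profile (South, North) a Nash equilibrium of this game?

Holding Bob at North: Alice gets 6 from South, versus -2 from North. No profitable deviation for Alice.
Holding Alice at South: Bob gets -4 from North but could get 5 by switching to South. Bob has a profitable deviation.

No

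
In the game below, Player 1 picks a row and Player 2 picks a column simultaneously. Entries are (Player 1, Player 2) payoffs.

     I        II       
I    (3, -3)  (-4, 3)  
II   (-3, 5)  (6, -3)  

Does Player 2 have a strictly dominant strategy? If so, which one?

No strictly dominant strategy

Check whether one of Player 2's strategies beats all alternatives regardless of what the opponent does.
I is not dominant: against I, II gives 3 > -3.
II is not dominant: against II, I gives 5 > -3.
No single strategy is best against every opponent action.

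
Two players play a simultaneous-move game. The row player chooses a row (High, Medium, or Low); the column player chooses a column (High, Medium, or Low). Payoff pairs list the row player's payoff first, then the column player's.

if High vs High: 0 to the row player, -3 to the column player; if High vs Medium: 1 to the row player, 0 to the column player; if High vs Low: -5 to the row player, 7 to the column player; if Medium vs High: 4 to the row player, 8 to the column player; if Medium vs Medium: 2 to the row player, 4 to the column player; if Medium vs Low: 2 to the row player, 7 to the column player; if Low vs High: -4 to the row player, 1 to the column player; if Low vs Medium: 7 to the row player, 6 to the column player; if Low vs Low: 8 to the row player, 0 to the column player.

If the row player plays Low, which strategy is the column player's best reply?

Medium

With the row player fixed at Low, the column player's payoffs are: High → 1, Medium → 6, Low → 0.
The maximum is 6, achieved by Medium.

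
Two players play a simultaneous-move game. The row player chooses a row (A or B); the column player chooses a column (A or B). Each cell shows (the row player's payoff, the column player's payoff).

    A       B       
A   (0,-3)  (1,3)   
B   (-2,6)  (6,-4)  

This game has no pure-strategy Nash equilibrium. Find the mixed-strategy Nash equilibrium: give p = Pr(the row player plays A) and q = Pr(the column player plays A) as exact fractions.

In a mixed NE each player is indifferent between their pure strategies, so the opponent's mix sets the indifference.
The column player indifferent between A and B: p·(-3) + (1−p)·6 = p·3 + (1−p)·(-4) ⟹ 6 + (-9)p = (-4) + 7p ⟹ p = 5/8.
The row player indifferent between A and B: q·0 + (1−q)·1 = q·(-2) + (1−q)·6 ⟹ 1 + (-1)q = 6 + (-8)q ⟹ q = 5/7.

p = 5/8, q = 5/7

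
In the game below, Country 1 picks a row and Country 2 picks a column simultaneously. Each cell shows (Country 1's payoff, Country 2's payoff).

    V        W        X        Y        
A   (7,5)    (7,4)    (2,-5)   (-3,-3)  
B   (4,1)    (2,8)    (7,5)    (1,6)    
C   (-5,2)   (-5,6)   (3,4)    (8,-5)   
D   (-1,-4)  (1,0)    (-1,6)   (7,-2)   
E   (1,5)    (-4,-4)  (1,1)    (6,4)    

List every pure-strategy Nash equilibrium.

(A, V)

Find each player's best response to every opponent strategy; NE are the intersections.
Country 1's best responses — vs V: A (payoff 7); vs W: A (payoff 7); vs X: B (payoff 7); vs Y: C (payoff 8).
Country 2's best responses — vs A: V (payoff 5); vs B: W (payoff 8); vs C: W (payoff 6); vs D: X (payoff 6); vs E: V (payoff 5).
The only mutual best response is (A, V); neither player gains by switching there.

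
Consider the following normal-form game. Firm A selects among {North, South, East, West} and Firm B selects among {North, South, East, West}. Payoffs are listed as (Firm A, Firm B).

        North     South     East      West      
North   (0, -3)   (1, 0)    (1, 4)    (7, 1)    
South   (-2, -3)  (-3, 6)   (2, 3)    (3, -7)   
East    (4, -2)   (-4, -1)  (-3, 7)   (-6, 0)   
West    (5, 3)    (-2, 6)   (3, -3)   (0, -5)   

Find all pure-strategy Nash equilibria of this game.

There is no pure-strategy Nash equilibrium

Find each player's best response to every opponent strategy; NE are the intersections.
Firm A's best responses — vs North: West (payoff 5); vs South: North (payoff 1); vs East: West (payoff 3); vs West: North (payoff 7).
Firm B's best responses — vs North: East (payoff 4); vs South: South (payoff 6); vs East: East (payoff 7); vs West: South (payoff 6).
No cell has both players best-responding. For instance, Firm A's best reply to South is North, but against North Firm B prefers East over South.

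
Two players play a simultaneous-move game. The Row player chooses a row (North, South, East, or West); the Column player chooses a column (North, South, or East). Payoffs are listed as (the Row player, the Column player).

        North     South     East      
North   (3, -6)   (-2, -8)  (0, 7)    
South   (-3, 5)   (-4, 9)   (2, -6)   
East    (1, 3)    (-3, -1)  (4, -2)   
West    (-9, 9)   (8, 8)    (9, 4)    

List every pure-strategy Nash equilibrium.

Find each player's best response to every opponent strategy; NE are the intersections.
The Row player's best responses — vs North: North (payoff 3); vs South: West (payoff 8); vs East: West (payoff 9).
The Column player's best responses — vs North: East (payoff 7); vs South: South (payoff 9); vs East: North (payoff 3); vs West: North (payoff 9).
No cell has both players best-responding. For instance, the Row player's best reply to East is West, but against West the Column player prefers North over East.

None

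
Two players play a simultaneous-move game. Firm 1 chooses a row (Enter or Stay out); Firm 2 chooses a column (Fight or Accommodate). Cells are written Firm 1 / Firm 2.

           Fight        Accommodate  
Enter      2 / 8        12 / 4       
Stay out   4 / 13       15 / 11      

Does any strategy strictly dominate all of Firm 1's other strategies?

Stay out

Check whether one of Firm 1's strategies beats all alternatives regardless of what the opponent does.
Stay out strictly dominates: vs Fight: 4 > 2; vs Accommodate: 15 > 12.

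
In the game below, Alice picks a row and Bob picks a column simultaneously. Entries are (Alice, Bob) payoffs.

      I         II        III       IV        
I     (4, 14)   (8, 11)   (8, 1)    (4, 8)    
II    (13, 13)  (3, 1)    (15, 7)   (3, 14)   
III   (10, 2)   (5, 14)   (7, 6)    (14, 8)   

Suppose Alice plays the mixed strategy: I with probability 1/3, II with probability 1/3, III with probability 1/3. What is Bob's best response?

Bob's best reply maximizes expected payoff against the mix.
I: (1/3)·14 + (1/3)·13 + (1/3)·2 = 29/3
II: (1/3)·11 + (1/3)·1 + (1/3)·14 = 26/3
III: (1/3)·1 + (1/3)·7 + (1/3)·6 = 14/3
IV: (1/3)·8 + (1/3)·14 + (1/3)·8 = 10
Highest expected payoff is 10, from IV.

IV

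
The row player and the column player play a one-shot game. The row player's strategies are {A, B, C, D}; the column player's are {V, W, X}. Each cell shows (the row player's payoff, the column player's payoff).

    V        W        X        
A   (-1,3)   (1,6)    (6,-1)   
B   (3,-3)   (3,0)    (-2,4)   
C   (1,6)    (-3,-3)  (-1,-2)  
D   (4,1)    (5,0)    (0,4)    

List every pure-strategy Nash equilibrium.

No pure-strategy Nash equilibrium

A profile is a Nash equilibrium when each player is best-responding to the other.
The row player's best responses — vs V: D (payoff 4); vs W: D (payoff 5); vs X: A (payoff 6).
The column player's best responses — vs A: W (payoff 6); vs B: X (payoff 4); vs C: V (payoff 6); vs D: X (payoff 4).
No cell has both players best-responding. For instance, the row player's best reply to V is D, but against D the column player prefers X over V.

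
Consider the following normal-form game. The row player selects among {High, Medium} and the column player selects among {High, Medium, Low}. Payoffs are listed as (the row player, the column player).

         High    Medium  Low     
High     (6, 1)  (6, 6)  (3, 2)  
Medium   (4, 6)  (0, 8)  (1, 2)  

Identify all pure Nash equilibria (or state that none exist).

Check mutual best responses: a cell is a NE iff neither player can gain by unilaterally deviating.
The row player's best responses — vs High: High (payoff 6); vs Medium: High (payoff 6); vs Low: High (payoff 3).
The column player's best responses — vs High: Medium (payoff 6); vs Medium: Medium (payoff 8).
The only mutual best response is (High, Medium); neither player gains by switching there.

(High, Medium)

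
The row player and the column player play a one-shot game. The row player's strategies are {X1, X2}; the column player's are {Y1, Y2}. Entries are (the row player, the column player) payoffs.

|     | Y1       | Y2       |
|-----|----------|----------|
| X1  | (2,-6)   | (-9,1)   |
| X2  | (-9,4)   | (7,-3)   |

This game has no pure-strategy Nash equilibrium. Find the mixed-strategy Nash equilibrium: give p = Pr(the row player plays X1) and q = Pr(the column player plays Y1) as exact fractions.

In a mixed NE each player is indifferent between their pure strategies, so the opponent's mix sets the indifference.
The column player indifferent between Y1 and Y2: p·(-6) + (1−p)·4 = p·1 + (1−p)·(-3) ⟹ 4 + (-10)p = (-3) + 4p ⟹ p = 1/2.
The row player indifferent between X1 and X2: q·2 + (1−q)·(-9) = q·(-9) + (1−q)·7 ⟹ (-9) + 11q = 7 + (-16)q ⟹ q = 16/27.

p = 1/2, q = 16/27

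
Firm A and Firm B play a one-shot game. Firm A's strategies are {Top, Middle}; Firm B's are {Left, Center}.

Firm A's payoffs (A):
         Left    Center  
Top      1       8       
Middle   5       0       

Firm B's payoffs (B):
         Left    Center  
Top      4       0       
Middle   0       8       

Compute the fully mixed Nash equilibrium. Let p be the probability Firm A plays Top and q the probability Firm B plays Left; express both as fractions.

In a mixed NE each player is indifferent between their pure strategies, so the opponent's mix sets the indifference.
Firm B indifferent between Left and Center: p·4 + (1−p)·0 = p·0 + (1−p)·8 ⟹ 0 + 4p = 8 + (-8)p ⟹ p = 2/3.
Firm A indifferent between Top and Middle: q·1 + (1−q)·8 = q·5 + (1−q)·0 ⟹ 8 + (-7)q = 0 + 5q ⟹ q = 2/3.

p = 2/3, q = 2/3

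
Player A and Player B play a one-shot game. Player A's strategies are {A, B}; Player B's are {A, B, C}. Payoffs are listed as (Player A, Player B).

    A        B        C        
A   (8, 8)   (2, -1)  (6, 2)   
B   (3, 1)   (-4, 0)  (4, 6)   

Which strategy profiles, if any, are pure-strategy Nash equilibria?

(A, A)

Find each player's best response to every opponent strategy; NE are the intersections.
Player A's best responses — vs A: A (payoff 8); vs B: A (payoff 2); vs C: A (payoff 6).
Player B's best responses — vs A: A (payoff 8); vs B: C (payoff 6).
The only mutual best response is (A, A); neither player gains by switching there.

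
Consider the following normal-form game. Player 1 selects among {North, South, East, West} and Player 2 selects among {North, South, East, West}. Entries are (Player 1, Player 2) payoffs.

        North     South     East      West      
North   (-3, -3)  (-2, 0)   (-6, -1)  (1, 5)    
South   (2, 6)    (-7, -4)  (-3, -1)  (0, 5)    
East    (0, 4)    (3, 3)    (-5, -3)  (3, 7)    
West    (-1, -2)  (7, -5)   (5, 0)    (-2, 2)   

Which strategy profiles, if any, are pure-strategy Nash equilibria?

Check mutual best responses: a cell is a NE iff neither player can gain by unilaterally deviating.
Player 1's best responses — vs North: South (payoff 2); vs South: West (payoff 7); vs East: West (payoff 5); vs West: East (payoff 3).
Player 2's best responses — vs North: West (payoff 5); vs South: North (payoff 6); vs East: West (payoff 7); vs West: West (payoff 2).
Mutual best responses occur at (South, North) and (East, West); at each, neither player gains by switching.

(South, North) and (East, West)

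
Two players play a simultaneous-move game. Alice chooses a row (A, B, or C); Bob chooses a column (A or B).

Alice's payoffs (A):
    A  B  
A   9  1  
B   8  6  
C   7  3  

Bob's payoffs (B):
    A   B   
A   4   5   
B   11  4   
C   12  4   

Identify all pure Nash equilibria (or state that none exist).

Find each player's best response to every opponent strategy; NE are the intersections.
Alice's best responses — vs A: A (payoff 9); vs B: B (payoff 6).
Bob's best responses — vs A: B (payoff 5); vs B: A (payoff 11); vs C: A (payoff 12).
No cell has both players best-responding. For instance, Alice's best reply to A is A, but against A Bob prefers B over A.

No pure-strategy Nash equilibrium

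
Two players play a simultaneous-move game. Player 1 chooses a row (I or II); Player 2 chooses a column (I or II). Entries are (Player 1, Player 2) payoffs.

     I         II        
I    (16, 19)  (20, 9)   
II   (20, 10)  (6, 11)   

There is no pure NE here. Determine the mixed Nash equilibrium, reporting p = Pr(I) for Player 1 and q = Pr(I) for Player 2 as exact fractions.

In a mixed NE each player is indifferent between their pure strategies, so the opponent's mix sets the indifference.
Player 2 indifferent between I and II: p·19 + (1−p)·10 = p·9 + (1−p)·11 ⟹ 10 + 9p = 11 + (-2)p ⟹ p = 1/11.
Player 1 indifferent between I and II: q·16 + (1−q)·20 = q·20 + (1−q)·6 ⟹ 20 + (-4)q = 6 + 14q ⟹ q = 7/9.

p = 1/11, q = 7/9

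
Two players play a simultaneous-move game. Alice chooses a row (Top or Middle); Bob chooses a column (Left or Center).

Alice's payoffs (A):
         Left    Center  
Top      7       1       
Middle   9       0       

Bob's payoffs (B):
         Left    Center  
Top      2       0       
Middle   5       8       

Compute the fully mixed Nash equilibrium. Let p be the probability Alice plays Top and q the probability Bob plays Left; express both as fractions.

p = 3/5, q = 1/3

Each player's mixing probability is pinned down by making the *other* player indifferent.
Bob indifferent between Left and Center: p·2 + (1−p)·5 = p·0 + (1−p)·8 ⟹ 5 + (-3)p = 8 + (-8)p ⟹ p = 3/5.
Alice indifferent between Top and Middle: q·7 + (1−q)·1 = q·9 + (1−q)·0 ⟹ 1 + 6q = 0 + 9q ⟹ q = 1/3.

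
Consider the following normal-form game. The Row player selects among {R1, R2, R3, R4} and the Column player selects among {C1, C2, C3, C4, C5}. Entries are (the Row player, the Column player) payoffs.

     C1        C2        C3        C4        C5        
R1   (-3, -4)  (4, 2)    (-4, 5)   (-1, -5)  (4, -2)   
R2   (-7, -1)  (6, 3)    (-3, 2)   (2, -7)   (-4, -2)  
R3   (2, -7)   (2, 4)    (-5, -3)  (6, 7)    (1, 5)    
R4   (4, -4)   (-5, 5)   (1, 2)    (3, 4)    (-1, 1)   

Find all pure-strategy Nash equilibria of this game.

Check mutual best responses: a cell is a NE iff neither player can gain by unilaterally deviating.
The Row player's best responses — vs C1: R4 (payoff 4); vs C2: R2 (payoff 6); vs C3: R4 (payoff 1); vs C4: R3 (payoff 6); vs C5: R1 (payoff 4).
The Column player's best responses — vs R1: C3 (payoff 5); vs R2: C2 (payoff 3); vs R3: C4 (payoff 7); vs R4: C2 (payoff 5).
Mutual best responses occur at (R2, C2) and (R3, C4); at each, neither player gains by switching.

(R2, C2) and (R3, C4)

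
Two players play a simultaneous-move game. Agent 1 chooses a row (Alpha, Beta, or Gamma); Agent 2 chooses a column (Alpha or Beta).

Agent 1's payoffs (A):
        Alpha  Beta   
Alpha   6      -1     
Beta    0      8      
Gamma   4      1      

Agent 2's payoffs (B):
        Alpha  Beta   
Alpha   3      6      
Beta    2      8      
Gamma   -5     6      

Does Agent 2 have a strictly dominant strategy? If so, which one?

Beta

A strategy is strictly dominant if it gives Agent 2 a strictly higher payoff than every other strategy, against every choice by the opponent.
Beta strictly dominates: vs Alpha: 6 > 3; vs Beta: 8 > 2; vs Gamma: 6 > -5.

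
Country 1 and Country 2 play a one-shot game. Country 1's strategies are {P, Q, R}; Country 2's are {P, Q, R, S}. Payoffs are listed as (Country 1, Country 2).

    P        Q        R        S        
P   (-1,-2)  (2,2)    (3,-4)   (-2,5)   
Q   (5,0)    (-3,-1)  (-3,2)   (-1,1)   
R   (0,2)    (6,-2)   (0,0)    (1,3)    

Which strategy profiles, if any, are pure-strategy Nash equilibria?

(R, S)

A profile is a Nash equilibrium when each player is best-responding to the other.
Country 1's best responses — vs P: Q (payoff 5); vs Q: R (payoff 6); vs R: P (payoff 3); vs S: R (payoff 1).
Country 2's best responses — vs P: S (payoff 5); vs Q: R (payoff 2); vs R: S (payoff 3).
The only mutual best response is (R, S); neither player gains by switching there.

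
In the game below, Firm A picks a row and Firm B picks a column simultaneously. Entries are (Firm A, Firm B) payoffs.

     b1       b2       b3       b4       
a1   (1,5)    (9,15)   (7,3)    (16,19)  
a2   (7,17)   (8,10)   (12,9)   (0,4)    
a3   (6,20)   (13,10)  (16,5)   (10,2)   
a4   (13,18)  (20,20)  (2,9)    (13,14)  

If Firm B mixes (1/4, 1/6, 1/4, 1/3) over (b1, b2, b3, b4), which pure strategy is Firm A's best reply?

a4

Compute Firm A's expected payoff from each pure strategy against the given mix.
a1: (1/4)·1 + (1/6)·9 + (1/4)·7 + (1/3)·16 = 53/6
a2: (1/4)·7 + (1/6)·8 + (1/4)·12 + (1/3)·0 = 73/12
a3: (1/4)·6 + (1/6)·13 + (1/4)·16 + (1/3)·10 = 11
a4: (1/4)·13 + (1/6)·20 + (1/4)·2 + (1/3)·13 = 137/12
Highest expected payoff is 137/12, from a4.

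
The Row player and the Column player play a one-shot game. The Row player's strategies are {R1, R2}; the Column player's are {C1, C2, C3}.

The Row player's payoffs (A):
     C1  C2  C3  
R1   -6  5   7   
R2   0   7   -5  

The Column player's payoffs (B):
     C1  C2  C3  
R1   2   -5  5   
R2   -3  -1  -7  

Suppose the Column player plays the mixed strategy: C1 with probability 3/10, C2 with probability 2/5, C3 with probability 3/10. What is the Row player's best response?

The Row player's best reply maximizes expected payoff against the mix.
R1: (3/10)·(-6) + (2/5)·5 + (3/10)·7 = 23/10
R2: (3/10)·0 + (2/5)·7 + (3/10)·(-5) = 13/10
Highest expected payoff is 23/10, from R1.

R1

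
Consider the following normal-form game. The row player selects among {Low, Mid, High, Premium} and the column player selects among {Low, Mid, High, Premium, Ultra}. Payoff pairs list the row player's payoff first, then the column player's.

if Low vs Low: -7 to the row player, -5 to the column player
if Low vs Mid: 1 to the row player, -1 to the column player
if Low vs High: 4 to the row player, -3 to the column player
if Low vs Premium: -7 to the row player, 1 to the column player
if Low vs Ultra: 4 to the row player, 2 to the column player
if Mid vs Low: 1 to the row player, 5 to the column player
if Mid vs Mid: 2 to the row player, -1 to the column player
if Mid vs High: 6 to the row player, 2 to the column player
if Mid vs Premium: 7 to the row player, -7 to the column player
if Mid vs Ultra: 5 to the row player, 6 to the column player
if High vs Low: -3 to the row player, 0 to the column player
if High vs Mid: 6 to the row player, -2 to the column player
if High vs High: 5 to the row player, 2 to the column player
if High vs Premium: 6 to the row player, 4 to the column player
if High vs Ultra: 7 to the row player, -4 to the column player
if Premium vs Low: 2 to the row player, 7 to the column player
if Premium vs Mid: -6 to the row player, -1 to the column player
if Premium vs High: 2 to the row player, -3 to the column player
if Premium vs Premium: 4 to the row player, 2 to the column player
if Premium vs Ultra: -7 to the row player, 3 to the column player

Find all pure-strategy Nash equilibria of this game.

Find each player's best response to every opponent strategy; NE are the intersections.
The row player's best responses — vs Low: Premium (payoff 2); vs Mid: High (payoff 6); vs High: Mid (payoff 6); vs Premium: Mid (payoff 7); vs Ultra: High (payoff 7).
The column player's best responses — vs Low: Ultra (payoff 2); vs Mid: Ultra (payoff 6); vs High: Premium (payoff 4); vs Premium: Low (payoff 7).
The only mutual best response is (Premium, Low); neither player gains by switching there.

(Premium, Low)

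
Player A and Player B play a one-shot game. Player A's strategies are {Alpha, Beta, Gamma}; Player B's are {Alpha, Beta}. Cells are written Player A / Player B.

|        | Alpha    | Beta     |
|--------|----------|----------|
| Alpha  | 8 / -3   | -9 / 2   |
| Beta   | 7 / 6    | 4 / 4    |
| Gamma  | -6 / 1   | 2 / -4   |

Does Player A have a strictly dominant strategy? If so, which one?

A strategy is strictly dominant if it gives Player A a strictly higher payoff than every other strategy, against every choice by the opponent.
Alpha is not dominant: against Beta, Beta gives 4 > -9.
Beta is not dominant: against Alpha, Alpha gives 8 > 7.
Gamma is not dominant: against Alpha, Alpha gives 8 > -6.
No single strategy is best against every opponent action.

None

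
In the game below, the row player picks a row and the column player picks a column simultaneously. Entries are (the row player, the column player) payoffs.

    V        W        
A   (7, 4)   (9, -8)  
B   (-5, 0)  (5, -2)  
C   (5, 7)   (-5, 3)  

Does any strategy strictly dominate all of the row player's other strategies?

A

Check whether one of the row player's strategies beats all alternatives regardless of what the opponent does.
A strictly dominates: vs V: 7 > each of {-5, 5}; vs W: 9 > each of {5, -5}.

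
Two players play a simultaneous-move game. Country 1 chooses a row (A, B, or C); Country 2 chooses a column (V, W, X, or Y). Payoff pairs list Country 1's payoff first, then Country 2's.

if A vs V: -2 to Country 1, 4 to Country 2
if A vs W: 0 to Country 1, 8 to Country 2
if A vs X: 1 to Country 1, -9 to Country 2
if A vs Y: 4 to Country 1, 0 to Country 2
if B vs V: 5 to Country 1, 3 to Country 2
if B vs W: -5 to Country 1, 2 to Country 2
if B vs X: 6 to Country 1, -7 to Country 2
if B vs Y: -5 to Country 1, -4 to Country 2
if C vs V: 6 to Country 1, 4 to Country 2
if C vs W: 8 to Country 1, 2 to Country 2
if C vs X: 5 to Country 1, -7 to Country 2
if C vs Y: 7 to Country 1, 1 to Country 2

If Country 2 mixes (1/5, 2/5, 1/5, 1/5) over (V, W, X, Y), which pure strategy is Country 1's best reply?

Compute Country 1's expected payoff from each pure strategy against the given mix.
A: (1/5)·(-2) + (2/5)·0 + (1/5)·1 + (1/5)·4 = 3/5
B: (1/5)·5 + (2/5)·(-5) + (1/5)·6 + (1/5)·(-5) = -4/5
C: (1/5)·6 + (2/5)·8 + (1/5)·5 + (1/5)·7 = 34/5
Highest expected payoff is 34/5, from C.

C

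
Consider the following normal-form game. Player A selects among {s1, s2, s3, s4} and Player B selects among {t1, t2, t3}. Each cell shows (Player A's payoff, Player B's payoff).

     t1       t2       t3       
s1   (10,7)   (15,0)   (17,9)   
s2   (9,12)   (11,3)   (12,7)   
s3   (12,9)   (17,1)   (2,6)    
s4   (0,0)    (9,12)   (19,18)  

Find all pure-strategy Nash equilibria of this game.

Check mutual best responses: a cell is a NE iff neither player can gain by unilaterally deviating.
Player A's best responses — vs t1: s3 (payoff 12); vs t2: s3 (payoff 17); vs t3: s4 (payoff 19).
Player B's best responses — vs s1: t3 (payoff 9); vs s2: t1 (payoff 12); vs s3: t1 (payoff 9); vs s4: t3 (payoff 18).
Mutual best responses occur at (s3, t1) and (s4, t3); at each, neither player gains by switching.

(s3, t1) and (s4, t3)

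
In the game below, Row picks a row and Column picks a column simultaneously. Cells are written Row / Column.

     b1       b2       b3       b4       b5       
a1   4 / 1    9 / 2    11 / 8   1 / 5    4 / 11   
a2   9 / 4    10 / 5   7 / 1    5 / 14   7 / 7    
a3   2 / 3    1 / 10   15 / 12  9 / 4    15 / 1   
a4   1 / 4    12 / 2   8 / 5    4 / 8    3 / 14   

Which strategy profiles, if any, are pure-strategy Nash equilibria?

A profile is a Nash equilibrium when each player is best-responding to the other.
Row's best responses — vs b1: a2 (payoff 9); vs b2: a4 (payoff 12); vs b3: a3 (payoff 15); vs b4: a3 (payoff 9); vs b5: a3 (payoff 15).
Column's best responses — vs a1: b5 (payoff 11); vs a2: b4 (payoff 14); vs a3: b3 (payoff 12); vs a4: b5 (payoff 14).
The only mutual best response is (a3, b3); neither player gains by switching there.

(a3, b3)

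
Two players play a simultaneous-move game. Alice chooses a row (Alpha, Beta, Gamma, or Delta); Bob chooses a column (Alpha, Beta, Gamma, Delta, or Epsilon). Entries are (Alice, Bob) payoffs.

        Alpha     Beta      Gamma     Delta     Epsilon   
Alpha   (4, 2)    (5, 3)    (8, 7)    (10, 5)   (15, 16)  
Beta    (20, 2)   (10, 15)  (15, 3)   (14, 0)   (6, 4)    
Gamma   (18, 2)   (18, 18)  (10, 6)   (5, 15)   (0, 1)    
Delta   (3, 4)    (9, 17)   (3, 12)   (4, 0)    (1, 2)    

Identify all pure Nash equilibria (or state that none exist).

(Alpha, Epsilon) and (Gamma, Beta)

Find each player's best response to every opponent strategy; NE are the intersections.
Alice's best responses — vs Alpha: Beta (payoff 20); vs Beta: Gamma (payoff 18); vs Gamma: Beta (payoff 15); vs Delta: Beta (payoff 14); vs Epsilon: Alpha (payoff 15).
Bob's best responses — vs Alpha: Epsilon (payoff 16); vs Beta: Beta (payoff 15); vs Gamma: Beta (payoff 18); vs Delta: Beta (payoff 17).
Mutual best responses occur at (Alpha, Epsilon) and (Gamma, Beta); at each, neither player gains by switching.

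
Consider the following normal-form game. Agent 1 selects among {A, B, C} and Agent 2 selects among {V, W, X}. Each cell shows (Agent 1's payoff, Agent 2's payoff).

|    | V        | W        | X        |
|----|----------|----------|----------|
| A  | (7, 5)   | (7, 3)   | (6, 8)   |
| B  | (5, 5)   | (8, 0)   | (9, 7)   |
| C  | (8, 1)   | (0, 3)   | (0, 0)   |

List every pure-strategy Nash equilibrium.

(B, X)

Check mutual best responses: a cell is a NE iff neither player can gain by unilaterally deviating.
Agent 1's best responses — vs V: C (payoff 8); vs W: B (payoff 8); vs X: B (payoff 9).
Agent 2's best responses — vs A: X (payoff 8); vs B: X (payoff 7); vs C: W (payoff 3).
The only mutual best response is (B, X); neither player gains by switching there.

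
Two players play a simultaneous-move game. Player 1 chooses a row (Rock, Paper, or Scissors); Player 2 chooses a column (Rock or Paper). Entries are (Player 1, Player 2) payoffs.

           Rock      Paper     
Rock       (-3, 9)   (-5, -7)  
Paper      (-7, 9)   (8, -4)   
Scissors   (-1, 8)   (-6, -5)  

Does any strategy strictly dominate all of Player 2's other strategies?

Rock

A strategy is strictly dominant if it gives Player 2 a strictly higher payoff than every other strategy, against every choice by the opponent.
Rock strictly dominates: vs Rock: 9 > -7; vs Paper: 9 > -4; vs Scissors: 8 > -5.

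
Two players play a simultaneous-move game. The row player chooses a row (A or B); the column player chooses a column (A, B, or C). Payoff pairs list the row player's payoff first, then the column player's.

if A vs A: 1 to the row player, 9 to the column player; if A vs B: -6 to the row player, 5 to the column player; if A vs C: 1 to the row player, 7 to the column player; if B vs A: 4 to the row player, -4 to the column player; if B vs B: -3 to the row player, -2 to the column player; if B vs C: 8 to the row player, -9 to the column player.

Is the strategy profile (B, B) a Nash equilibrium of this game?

Yes

Holding the column player at B: the row player gets -3 from B, versus -6 from A. No profitable deviation for the row player.
Holding the row player at B: the column player gets -2 from B, versus -4 from A, -9 from C. No profitable deviation for the column player either.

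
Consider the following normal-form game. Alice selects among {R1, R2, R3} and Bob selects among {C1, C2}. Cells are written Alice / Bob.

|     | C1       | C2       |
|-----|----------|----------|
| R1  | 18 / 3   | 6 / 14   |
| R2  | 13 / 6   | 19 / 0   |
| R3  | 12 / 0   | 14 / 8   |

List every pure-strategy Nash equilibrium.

None

Check mutual best responses: a cell is a NE iff neither player can gain by unilaterally deviating.
Alice's best responses — vs C1: R1 (payoff 18); vs C2: R2 (payoff 19).
Bob's best responses — vs R1: C2 (payoff 14); vs R2: C1 (payoff 6); vs R3: C2 (payoff 8).
No cell has both players best-responding. For instance, Alice's best reply to C2 is R2, but against R2 Bob prefers C1 over C2.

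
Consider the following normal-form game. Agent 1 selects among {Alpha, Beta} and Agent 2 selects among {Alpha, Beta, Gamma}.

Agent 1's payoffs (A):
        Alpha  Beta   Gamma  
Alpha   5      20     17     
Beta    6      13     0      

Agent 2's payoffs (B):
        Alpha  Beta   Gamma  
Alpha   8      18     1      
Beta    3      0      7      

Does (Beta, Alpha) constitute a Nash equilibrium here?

No

Holding Agent 2 at Alpha: Agent 1 gets 6 from Beta, versus 5 from Alpha. No profitable deviation for Agent 1.
Holding Agent 1 at Beta: Agent 2 gets 3 from Alpha but could get 7 by switching to Gamma. Agent 2 has a profitable deviation.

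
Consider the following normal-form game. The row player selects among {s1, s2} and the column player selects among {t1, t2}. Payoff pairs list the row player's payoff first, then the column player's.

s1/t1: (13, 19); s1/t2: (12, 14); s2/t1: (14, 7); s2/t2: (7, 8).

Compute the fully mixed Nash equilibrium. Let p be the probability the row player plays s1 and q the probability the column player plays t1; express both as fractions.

p = 1/6, q = 5/6

In a mixed NE each player is indifferent between their pure strategies, so the opponent's mix sets the indifference.
The column player indifferent between t1 and t2: p·19 + (1−p)·7 = p·14 + (1−p)·8 ⟹ 7 + 12p = 8 + 6p ⟹ p = 1/6.
The row player indifferent between s1 and s2: q·13 + (1−q)·12 = q·14 + (1−q)·7 ⟹ 12 + 1q = 7 + 7q ⟹ q = 5/6.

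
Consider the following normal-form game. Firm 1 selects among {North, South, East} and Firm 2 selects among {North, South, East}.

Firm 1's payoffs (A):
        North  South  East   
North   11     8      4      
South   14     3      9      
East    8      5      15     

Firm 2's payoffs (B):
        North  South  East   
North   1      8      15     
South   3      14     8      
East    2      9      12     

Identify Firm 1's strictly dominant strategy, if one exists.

A strategy is strictly dominant if it gives Firm 1 a strictly higher payoff than every other strategy, against every choice by the opponent.
North is not dominant: against North, South gives 14 > 11.
South is not dominant: against South, North gives 8 > 3.
East is not dominant: against North, North gives 11 > 8.
No single strategy is best against every opponent action.

No strictly dominant strategy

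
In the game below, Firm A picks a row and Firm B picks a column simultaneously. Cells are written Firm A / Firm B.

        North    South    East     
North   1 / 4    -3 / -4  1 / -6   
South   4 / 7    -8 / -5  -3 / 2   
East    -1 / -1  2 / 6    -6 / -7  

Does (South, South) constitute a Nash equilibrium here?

No

Holding Firm B at South: Firm A gets -8 from South but could get 2 by switching to East. Firm A has a profitable deviation.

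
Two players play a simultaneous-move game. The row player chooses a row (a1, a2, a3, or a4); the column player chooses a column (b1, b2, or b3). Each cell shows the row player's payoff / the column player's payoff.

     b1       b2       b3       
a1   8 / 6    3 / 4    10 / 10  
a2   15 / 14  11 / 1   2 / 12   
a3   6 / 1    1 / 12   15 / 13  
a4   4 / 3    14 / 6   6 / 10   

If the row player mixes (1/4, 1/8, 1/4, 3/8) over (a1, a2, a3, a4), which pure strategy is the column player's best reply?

b3

The column player's best reply maximizes expected payoff against the mix.
b1: (1/4)·6 + (1/8)·14 + (1/4)·1 + (3/8)·3 = 37/8
b2: (1/4)·4 + (1/8)·1 + (1/4)·12 + (3/8)·6 = 51/8
b3: (1/4)·10 + (1/8)·12 + (1/4)·13 + (3/8)·10 = 11
Highest expected payoff is 11, from b3.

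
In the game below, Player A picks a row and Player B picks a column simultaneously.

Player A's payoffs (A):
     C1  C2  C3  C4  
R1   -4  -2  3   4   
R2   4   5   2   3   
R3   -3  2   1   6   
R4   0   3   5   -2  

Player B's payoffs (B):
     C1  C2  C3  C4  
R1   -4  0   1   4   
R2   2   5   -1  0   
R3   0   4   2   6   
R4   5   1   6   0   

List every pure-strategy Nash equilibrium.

Check mutual best responses: a cell is a NE iff neither player can gain by unilaterally deviating.
Player A's best responses — vs C1: R2 (payoff 4); vs C2: R2 (payoff 5); vs C3: R4 (payoff 5); vs C4: R3 (payoff 6).
Player B's best responses — vs R1: C4 (payoff 4); vs R2: C2 (payoff 5); vs R3: C4 (payoff 6); vs R4: C3 (payoff 6).
Mutual best responses occur at (R2, C2), (R3, C4), and (R4, C3); at each, neither player gains by switching.

(R2, C2), (R3, C4), and (R4, C3)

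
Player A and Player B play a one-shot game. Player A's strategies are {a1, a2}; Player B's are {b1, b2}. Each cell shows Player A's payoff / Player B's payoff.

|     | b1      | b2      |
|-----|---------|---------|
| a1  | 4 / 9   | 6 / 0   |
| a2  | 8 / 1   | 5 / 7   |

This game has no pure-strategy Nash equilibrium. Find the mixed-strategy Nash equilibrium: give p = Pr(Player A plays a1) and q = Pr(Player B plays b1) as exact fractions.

In a mixed NE each player is indifferent between their pure strategies, so the opponent's mix sets the indifference.
Player B indifferent between b1 and b2: p·9 + (1−p)·1 = p·0 + (1−p)·7 ⟹ 1 + 8p = 7 + (-7)p ⟹ p = 2/5.
Player A indifferent between a1 and a2: q·4 + (1−q)·6 = q·8 + (1−q)·5 ⟹ 6 + (-2)q = 5 + 3q ⟹ q = 1/5.

p = 2/5, q = 1/5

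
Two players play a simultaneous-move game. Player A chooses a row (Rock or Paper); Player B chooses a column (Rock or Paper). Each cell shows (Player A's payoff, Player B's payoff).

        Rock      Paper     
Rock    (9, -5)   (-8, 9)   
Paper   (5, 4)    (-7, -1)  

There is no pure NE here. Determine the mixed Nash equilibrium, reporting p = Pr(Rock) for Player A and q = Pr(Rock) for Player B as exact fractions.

p = 5/19, q = 1/5

In a mixed NE each player is indifferent between their pure strategies, so the opponent's mix sets the indifference.
Player B indifferent between Rock and Paper: p·(-5) + (1−p)·4 = p·9 + (1−p)·(-1) ⟹ 4 + (-9)p = (-1) + 10p ⟹ p = 5/19.
Player A indifferent between Rock and Paper: q·9 + (1−q)·(-8) = q·5 + (1−q)·(-7) ⟹ (-8) + 17q = (-7) + 12q ⟹ q = 1/5.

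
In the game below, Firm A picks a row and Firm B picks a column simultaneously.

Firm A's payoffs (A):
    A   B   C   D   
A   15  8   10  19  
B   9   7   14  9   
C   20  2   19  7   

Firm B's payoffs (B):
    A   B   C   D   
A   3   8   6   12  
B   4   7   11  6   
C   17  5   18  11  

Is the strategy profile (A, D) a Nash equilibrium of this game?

Yes

Holding Firm B at D: Firm A gets 19 from A, versus 9 from B, 7 from C. No profitable deviation for Firm A.
Holding Firm A at A: Firm B gets 12 from D, versus 3 from A, 8 from B, 6 from C. No profitable deviation for Firm B either.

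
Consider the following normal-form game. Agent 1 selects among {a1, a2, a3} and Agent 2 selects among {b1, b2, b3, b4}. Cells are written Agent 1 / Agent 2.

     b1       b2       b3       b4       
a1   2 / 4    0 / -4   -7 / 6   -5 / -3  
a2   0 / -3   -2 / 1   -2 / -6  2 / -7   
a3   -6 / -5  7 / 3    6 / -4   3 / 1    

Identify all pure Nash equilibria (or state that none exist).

(a3, b2)

Check mutual best responses: a cell is a NE iff neither player can gain by unilaterally deviating.
Agent 1's best responses — vs b1: a1 (payoff 2); vs b2: a3 (payoff 7); vs b3: a3 (payoff 6); vs b4: a3 (payoff 3).
Agent 2's best responses — vs a1: b3 (payoff 6); vs a2: b2 (payoff 1); vs a3: b2 (payoff 3).
The only mutual best response is (a3, b2); neither player gains by switching there.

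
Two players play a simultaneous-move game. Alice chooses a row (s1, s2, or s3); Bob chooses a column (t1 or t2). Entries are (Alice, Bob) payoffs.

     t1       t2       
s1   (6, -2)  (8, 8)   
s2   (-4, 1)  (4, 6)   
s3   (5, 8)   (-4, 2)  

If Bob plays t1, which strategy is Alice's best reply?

s1

With Bob fixed at t1, Alice's payoffs are: s1 → 6, s2 → -4, s3 → 5.
The maximum is 6, achieved by s1.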